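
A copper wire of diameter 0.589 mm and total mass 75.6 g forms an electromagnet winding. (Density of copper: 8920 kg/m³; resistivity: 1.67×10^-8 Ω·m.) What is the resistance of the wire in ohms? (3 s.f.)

A = π(d/2)² = π(2.9450e-04 m)² = 2.7247e-07 m²
L = m/(density·A) = 0.0756/(8920×2.7247e-07) = 31.11 m
R = ρL/A = (1.67×10^-8)(31.11)/(2.7247e-07) = 1.91 Ω

1.91 Ω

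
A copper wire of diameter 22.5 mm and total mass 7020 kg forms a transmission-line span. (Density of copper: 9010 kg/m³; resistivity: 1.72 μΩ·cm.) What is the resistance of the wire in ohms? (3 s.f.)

0.0848 Ω

ρ = 1.72 μΩ·cm = 1.72×10^-8 Ω·m
A = π(d/2)² = π(1.1250e-02 m)² = 3.9761e-04 m²
L = m/(density·A) = 7020/(9010×3.9761e-04) = 1960 m
R = ρL/A = (1.72×10^-8)(1960)/(3.9761e-04) = 0.0848 Ω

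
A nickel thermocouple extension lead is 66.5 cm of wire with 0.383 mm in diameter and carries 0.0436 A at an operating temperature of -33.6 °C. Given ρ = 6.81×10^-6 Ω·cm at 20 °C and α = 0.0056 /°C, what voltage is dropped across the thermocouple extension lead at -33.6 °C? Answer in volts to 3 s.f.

ρ = 6.81×10^-6 Ω·cm = 6.81×10^-8 Ω·m
A = π(d/2)² = π(1.9150e-04 m)² = 1.152e-07 m²
R₍20₎ = ρL/A = (6.81×10^-8)(0.665)/(1.152e-07) = 0.3931 Ω
R₍-33.6₎ = R₍20₎(1 + αΔT) = 0.3931 × (1 + 0.0056×-53.6) = 0.2751 Ω
V = IR = 0.0436 × 0.2751 = 0.0120 V

0.0120 V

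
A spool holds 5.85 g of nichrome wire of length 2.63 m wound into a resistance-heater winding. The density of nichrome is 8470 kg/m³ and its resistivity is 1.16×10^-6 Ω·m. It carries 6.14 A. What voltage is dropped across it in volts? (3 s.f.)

71.3 V

A = m/(density·L) = 0.00585/(8470×2.63) = 2.6261e-07 m²
R = ρL/A = (1.16×10^-6)(2.63)/(2.6261e-07) = 11.62 Ω
V = IR = 6.14 × 11.62 = 71.3 V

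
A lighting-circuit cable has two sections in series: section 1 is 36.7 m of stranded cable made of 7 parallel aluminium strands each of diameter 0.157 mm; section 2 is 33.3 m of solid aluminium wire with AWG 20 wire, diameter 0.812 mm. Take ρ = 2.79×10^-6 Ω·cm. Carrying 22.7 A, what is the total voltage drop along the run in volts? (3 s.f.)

ρ = 2.79×10^-6 Ω·cm = 2.79×10^-8 Ω·m
Section 1: A_strand = π(7.8500e-05)² = 1.936e-08 m²; R₁ = ρL/(N·A_s) = (2.79×10^-8)(36.7)/(7×1.936e-08) = 7.556 Ω
Section 2: A = π(0.812/2 mm)² = π(4.0600e-04 m)² = 5.178e-07 m²
R₂ = (2.79×10^-8)(33.3)/(5.178e-07) = 1.794 Ω
R = R₁ + R₂ = 9.35 Ω
V = IR = 22.7 × 9.35 = 212 V

212 V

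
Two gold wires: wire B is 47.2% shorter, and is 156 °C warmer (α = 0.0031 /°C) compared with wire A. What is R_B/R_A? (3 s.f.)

R ∝ ρL/d² with ρ ∝ (1+αΔT), so R_B/R_A = (1 − 47.2/100) × (1 + 0.0031×156)
= 0.528 × 1.484 = 0.783

0.783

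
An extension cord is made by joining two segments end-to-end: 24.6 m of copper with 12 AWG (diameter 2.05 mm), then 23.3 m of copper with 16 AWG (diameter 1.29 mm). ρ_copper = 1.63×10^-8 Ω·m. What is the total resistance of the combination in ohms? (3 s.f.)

Segment 1: A = π(2.05/2 mm)² = π(1.0250e-03 m)² = 3.301e-06 m²
R₁ = ρL/A = (1.63×10^-8)(24.6)/(3.301e-06) = 0.1215 Ω
Segment 2: A = π(1.29/2 mm)² = π(6.4500e-04 m)² = 1.307e-06 m²
R₂ = (1.63×10^-8)(23.3)/(1.307e-06) = 0.2906 Ω
R = R₁ + R₂ = 0.412 Ω

0.412 Ω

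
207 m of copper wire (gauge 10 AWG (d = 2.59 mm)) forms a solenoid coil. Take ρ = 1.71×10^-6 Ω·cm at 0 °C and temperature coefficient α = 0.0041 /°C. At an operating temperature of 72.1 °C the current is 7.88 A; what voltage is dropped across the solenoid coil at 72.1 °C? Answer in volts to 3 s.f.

ρ = 1.71×10^-6 Ω·cm = 1.71×10^-8 Ω·m
A = π(2.59/2 mm)² = π(1.2950e-03 m)² = 5.269e-06 m²
R₍0₎ = ρL/A = (1.71×10^-8)(207)/(5.269e-06) = 0.6719 Ω
R₍72.1₎ = R₍0₎(1 + αΔT) = 0.6719 × (1 + 0.0041×72.1) = 0.8705 Ω
V = IR = 7.88 × 0.8705 = 6.86 V

6.86 V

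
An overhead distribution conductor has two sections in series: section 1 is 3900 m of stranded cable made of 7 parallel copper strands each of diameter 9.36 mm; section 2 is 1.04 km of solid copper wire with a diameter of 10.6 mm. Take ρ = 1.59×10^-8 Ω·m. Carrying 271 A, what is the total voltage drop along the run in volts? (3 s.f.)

85.7 V

Section 1: A_strand = π(4.6800e-03)² = 6.881e-05 m²; R₁ = ρL/(N·A_s) = (1.59×10^-8)(3900)/(7×6.881e-05) = 0.1287 Ω
Section 2: A = π(d/2)² = π(5.3000e-03 m)² = 8.825e-05 m²
R₂ = (1.59×10^-8)(1040)/(8.825e-05) = 0.1874 Ω
R = R₁ + R₂ = 0.3161 Ω
V = IR = 271 × 0.3161 = 85.7 V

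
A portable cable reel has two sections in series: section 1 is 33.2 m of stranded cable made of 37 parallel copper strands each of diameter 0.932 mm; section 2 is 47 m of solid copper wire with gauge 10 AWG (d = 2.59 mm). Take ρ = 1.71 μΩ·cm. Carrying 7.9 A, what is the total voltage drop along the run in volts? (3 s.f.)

1.38 V

ρ = 1.71 μΩ·cm = 1.71×10^-8 Ω·m
Section 1: A_strand = π(4.6600e-04)² = 6.822e-07 m²; R₁ = ρL/(N·A_s) = (1.71×10^-8)(33.2)/(37×6.822e-07) = 0.02249 Ω
Section 2: A = π(2.59/2 mm)² = π(1.2950e-03 m)² = 5.269e-06 m²
R₂ = (1.71×10^-8)(47)/(5.269e-06) = 0.1525 Ω
R = R₁ + R₂ = 0.175 Ω
V = IR = 7.9 × 0.175 = 1.38 V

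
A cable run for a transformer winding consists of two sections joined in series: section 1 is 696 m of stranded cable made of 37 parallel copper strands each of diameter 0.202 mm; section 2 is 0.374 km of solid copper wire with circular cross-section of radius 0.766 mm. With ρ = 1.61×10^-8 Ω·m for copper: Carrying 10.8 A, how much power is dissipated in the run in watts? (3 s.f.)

1480 W

Section 1: A_strand = π(1.0100e-04)² = 3.205e-08 m²; R₁ = ρL/(N·A_s) = (1.61×10^-8)(696)/(37×3.205e-08) = 9.45 Ω
Section 2: A = πr² = π(7.6600e-04 m)² = 1.843e-06 m²
R₂ = (1.61×10^-8)(374)/(1.843e-06) = 3.267 Ω
R = R₁ + R₂ = 12.72 Ω
P = I²R = (10.8)² × 12.72 = 1480 W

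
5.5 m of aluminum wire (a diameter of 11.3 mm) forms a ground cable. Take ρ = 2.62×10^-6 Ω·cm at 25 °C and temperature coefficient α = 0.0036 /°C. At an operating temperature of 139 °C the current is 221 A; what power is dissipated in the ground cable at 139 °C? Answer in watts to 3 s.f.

99.0 W

ρ = 2.62×10^-6 Ω·cm = 2.62×10^-8 Ω·m
A = π(d/2)² = π(5.6500e-03 m)² = 1.003e-04 m²
R₍25₎ = ρL/A = (2.62×10^-8)(5.5)/(1.003e-04) = 0.001437 Ω
R₍139₎ = R₍25₎(1 + αΔT) = 0.001437 × (1 + 0.0036×114) = 0.002027 Ω
P = I²R = (221)² × 0.002027 = 99.0 W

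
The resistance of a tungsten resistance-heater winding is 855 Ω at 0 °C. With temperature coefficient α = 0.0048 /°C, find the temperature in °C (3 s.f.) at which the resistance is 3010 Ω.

525 °C

R = R₀(1 + α(T − T₀)) ⇒ T = T₀ + (R/R₀ − 1)/α
T = 0 + (3010/855 − 1)/0.0048 = 0 + (2.52)/0.0048 = 525 °C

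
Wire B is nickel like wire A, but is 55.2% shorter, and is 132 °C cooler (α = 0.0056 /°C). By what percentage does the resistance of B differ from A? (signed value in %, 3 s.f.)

R ∝ ρL/d² with ρ ∝ (1+αΔT), so R_B/R_A = (1 − 55.2/100) × (1 − 0.0056×132)
= 0.448 × 0.2608 = 0.1168
(R_B − R_A)/R_A = 0.1168 − 1 = -88.3%

-88.3%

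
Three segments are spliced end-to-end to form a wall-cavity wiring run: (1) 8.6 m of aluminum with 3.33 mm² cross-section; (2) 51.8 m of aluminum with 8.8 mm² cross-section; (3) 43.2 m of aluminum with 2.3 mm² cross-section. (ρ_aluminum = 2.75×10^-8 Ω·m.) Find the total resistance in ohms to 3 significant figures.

Seg 1: A = 3.33 mm² = 3.330e-06 m²
R_1 = (2.75×10^-8)(8.6)/(3.330e-06) = 0.07102 Ω
Seg 2: A = 8.8 mm² = 8.800e-06 m²
R_2 = (2.75×10^-8)(51.8)/(8.800e-06) = 0.1619 Ω
Seg 3: A = 2.3 mm² = 2.300e-06 m²
R_3 = (2.75×10^-8)(43.2)/(2.300e-06) = 0.5165 Ω
R_total = R_1 + R_2 + R_3 = 0.749 Ω

0.749 Ω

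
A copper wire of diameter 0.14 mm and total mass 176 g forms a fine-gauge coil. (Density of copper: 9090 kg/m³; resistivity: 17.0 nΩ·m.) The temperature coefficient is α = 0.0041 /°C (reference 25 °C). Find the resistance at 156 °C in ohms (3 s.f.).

ρ = 17.0 nΩ·m = 1.70×10^-8 Ω·m
A = π(d/2)² = π(7.0000e-05 m)² = 1.5394e-08 m²
L = m/(density·A) = 0.176/(9090×1.5394e-08) = 1258 m
R = ρL/A = (1.70×10^-8)(1258)/(1.5394e-08) = 1389 Ω
R(156 °C) = 1389 × (1 + 0.0041×131) = 2140 Ω

2140 Ω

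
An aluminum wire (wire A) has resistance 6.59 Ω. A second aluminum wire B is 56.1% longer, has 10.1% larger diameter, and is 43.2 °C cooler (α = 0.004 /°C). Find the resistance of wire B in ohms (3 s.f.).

7.02 Ω

R ∝ ρL/d² with ρ ∝ (1+αΔT), so R_B/R_A = (1 + 56.1/100) × (1 + 10.1/100)⁻² × (1 − 0.004×43.2)
= 1.561 × 0.8249 × 0.8272 = 1.065
R_B = 1.065 × 6.59 = 7.02 Ω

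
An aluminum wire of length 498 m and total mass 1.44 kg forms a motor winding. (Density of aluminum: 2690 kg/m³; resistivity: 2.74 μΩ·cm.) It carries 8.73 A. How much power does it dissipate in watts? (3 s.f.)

ρ = 2.74 μΩ·cm = 2.74×10^-8 Ω·m
A = m/(density·L) = 1.44/(2690×498) = 1.0749e-06 m²
R = ρL/A = (2.74×10^-8)(498)/(1.0749e-06) = 12.69 Ω
P = I²R = (8.73)² × 12.69 = 967 W

967 W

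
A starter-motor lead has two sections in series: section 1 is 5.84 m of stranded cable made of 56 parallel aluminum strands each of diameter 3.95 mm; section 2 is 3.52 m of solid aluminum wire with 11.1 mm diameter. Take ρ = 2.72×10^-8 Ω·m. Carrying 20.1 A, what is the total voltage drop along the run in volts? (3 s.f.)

Section 1: A_strand = π(1.9750e-03)² = 1.225e-05 m²; R₁ = ρL/(N·A_s) = (2.72×10^-8)(5.84)/(56×1.225e-05) = 2.315×10^-4 Ω
Section 2: A = π(d/2)² = π(5.5500e-03 m)² = 9.677e-05 m²
R₂ = (2.72×10^-8)(3.52)/(9.677e-05) = 9.894×10^-4 Ω
R = R₁ + R₂ = 0.001221 Ω
V = IR = 20.1 × 0.001221 = 0.0245 V

0.0245 V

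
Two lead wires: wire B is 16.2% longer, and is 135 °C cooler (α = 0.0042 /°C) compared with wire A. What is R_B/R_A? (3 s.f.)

0.503

R ∝ ρL/d² with ρ ∝ (1+αΔT), so R_B/R_A = (1 + 16.2/100) × (1 − 0.0042×135)
= 1.162 × 0.433 = 0.503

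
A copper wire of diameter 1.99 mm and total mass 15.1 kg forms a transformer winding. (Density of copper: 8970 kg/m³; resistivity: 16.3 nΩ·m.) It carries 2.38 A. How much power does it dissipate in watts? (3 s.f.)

16.1 W

ρ = 16.3 nΩ·m = 1.63×10^-8 Ω·m
A = π(d/2)² = π(9.9500e-04 m)² = 3.1103e-06 m²
L = m/(density·A) = 15.1/(8970×3.1103e-06) = 541.2 m
R = ρL/A = (1.63×10^-8)(541.2)/(3.1103e-06) = 2.836 Ω
P = I²R = (2.38)² × 2.836 = 16.1 W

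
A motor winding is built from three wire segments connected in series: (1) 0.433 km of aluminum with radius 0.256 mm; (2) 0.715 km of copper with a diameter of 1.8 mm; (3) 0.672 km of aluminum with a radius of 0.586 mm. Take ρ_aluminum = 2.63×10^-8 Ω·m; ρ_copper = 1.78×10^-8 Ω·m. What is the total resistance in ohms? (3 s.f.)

76.7 Ω

Seg 1: A = πr² = π(2.5600e-04 m)² = 2.059e-07 m²
R_1 = (2.63×10^-8)(433)/(2.059e-07) = 55.31 Ω
Seg 2: A = π(d/2)² = π(9.0000e-04 m)² = 2.545e-06 m²
R_2 = (1.78×10^-8)(715)/(2.545e-06) = 5.001 Ω
Seg 3: A = πr² = π(5.8600e-04 m)² = 1.079e-06 m²
R_3 = (2.63×10^-8)(672)/(1.079e-06) = 16.38 Ω
R_total = R_1 + R_2 + R_3 = 76.7 Ω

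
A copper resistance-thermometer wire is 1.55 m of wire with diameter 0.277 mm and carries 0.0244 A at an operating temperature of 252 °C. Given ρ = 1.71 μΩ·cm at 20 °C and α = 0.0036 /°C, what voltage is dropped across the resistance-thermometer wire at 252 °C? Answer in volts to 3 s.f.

0.0197 V

ρ = 1.71 μΩ·cm = 1.71×10^-8 Ω·m
A = π(d/2)² = π(1.3850e-04 m)² = 6.026e-08 m²
R₍20₎ = ρL/A = (1.71×10^-8)(1.55)/(6.026e-08) = 0.4398 Ω
R₍252₎ = R₍20₎(1 + αΔT) = 0.4398 × (1 + 0.0036×232) = 0.8072 Ω
V = IR = 0.0244 × 0.8072 = 0.0197 V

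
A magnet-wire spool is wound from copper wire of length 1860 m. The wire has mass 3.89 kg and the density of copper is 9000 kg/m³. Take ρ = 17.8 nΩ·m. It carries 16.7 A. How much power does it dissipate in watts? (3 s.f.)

39700 W

ρ = 17.8 nΩ·m = 1.78×10^-8 Ω·m
A = m/(density·L) = 3.89/(9000×1860) = 2.3238e-07 m²
R = ρL/A = (1.78×10^-8)(1860)/(2.3238e-07) = 142.5 Ω
P = I²R = (16.7)² × 142.5 = 39700 W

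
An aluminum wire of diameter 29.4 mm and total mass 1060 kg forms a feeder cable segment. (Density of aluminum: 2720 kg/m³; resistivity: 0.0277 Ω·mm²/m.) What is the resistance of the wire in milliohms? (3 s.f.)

ρ = 0.0277 Ω·mm²/m = 2.77×10^-8 Ω·m
A = π(d/2)² = π(1.4700e-02 m)² = 6.7887e-04 m²
L = m/(density·A) = 1060/(2720×6.7887e-04) = 574.1 m
R = ρL/A = (2.77×10^-8)(574.1)/(6.7887e-04) = 23.4 mΩ

23.4 mΩ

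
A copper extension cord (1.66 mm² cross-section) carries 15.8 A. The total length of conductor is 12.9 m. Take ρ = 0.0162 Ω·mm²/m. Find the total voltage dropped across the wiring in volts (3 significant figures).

ρ = 0.0162 Ω·mm²/m = 1.62×10^-8 Ω·m
A = 1.66 mm² = 1.660e-06 m²
R = ρL/A = (1.62×10^-8)(12.9)/(1.660e-06) = 0.1259 Ω
V = IR = 15.8 × 0.1259 = 1.99 V

1.99 V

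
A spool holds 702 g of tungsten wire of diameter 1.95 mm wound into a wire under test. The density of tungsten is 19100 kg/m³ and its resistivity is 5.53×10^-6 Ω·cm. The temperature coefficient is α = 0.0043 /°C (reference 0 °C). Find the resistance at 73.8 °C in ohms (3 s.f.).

0.300 Ω

ρ = 5.53×10^-6 Ω·cm = 5.53×10^-8 Ω·m
A = π(d/2)² = π(9.7500e-04 m)² = 2.9865e-06 m²
L = m/(density·A) = 0.702/(19100×2.9865e-06) = 12.31 m
R = ρL/A = (5.53×10^-8)(12.31)/(2.9865e-06) = 0.2279 Ω
R(73.8 °C) = 0.2279 × (1 + 0.0043×73.8) = 0.300 Ω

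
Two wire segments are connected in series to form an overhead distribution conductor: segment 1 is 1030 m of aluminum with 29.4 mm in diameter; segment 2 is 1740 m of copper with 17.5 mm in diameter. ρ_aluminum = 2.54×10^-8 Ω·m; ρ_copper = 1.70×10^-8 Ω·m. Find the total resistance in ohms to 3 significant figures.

Segment 1: A = π(d/2)² = π(1.4700e-02 m)² = 6.789e-04 m²
R₁ = ρL/A = (2.54×10^-8)(1030)/(6.789e-04) = 0.03854 Ω
Segment 2: A = π(d/2)² = π(8.7500e-03 m)² = 2.405e-04 m²
R₂ = (1.70×10^-8)(1740)/(2.405e-04) = 0.123 Ω
R = R₁ + R₂ = 0.162 Ω

0.162 Ω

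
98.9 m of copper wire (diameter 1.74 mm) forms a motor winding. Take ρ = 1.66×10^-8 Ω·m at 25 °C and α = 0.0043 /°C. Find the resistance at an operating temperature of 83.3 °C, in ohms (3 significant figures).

A = π(d/2)² = π(8.7000e-04 m)² = 2.378e-06 m²
R₍25°C₎ = ρL/A = (1.66×10^-8)(98.9)/(2.378e-06) = 0.6904 Ω
R = R₀(1 + αΔT) = 0.6904(1 + 0.0043×58.3) = 0.864 Ω

0.864 Ω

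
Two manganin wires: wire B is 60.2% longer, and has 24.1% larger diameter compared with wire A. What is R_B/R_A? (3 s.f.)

1.04

R ∝ L/d², so R_B/R_A = (1 + 60.2/100) × (1 + 24.1/100)⁻²
= 1.602 × 0.6493 = 1.04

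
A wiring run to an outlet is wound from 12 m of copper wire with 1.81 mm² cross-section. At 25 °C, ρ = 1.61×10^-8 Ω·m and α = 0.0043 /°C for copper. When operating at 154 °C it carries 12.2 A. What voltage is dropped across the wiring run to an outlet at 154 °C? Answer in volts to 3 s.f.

A = 1.81 mm² = 1.810e-06 m²
R₍25₎ = ρL/A = (1.61×10^-8)(12)/(1.810e-06) = 0.1067 Ω
R₍154₎ = R₍25₎(1 + αΔT) = 0.1067 × (1 + 0.0043×129) = 0.1659 Ω
V = IR = 12.2 × 0.1659 = 2.02 V

2.02 V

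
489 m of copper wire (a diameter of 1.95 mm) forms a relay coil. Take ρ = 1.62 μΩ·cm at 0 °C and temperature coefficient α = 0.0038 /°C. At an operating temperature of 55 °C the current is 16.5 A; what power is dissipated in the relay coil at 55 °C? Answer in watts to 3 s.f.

873 W

ρ = 1.62 μΩ·cm = 1.62×10^-8 Ω·m
A = π(d/2)² = π(9.7500e-04 m)² = 2.986e-06 m²
R₍0₎ = ρL/A = (1.62×10^-8)(489)/(2.986e-06) = 2.653 Ω
R₍55₎ = R₍0₎(1 + αΔT) = 2.653 × (1 + 0.0038×55) = 3.207 Ω
P = I²R = (16.5)² × 3.207 = 873 W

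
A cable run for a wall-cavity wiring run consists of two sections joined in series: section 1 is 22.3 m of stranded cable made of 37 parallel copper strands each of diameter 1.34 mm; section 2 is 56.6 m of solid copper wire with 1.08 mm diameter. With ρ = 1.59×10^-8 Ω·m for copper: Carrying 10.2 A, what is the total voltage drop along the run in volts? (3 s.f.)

10.1 V

Section 1: A_strand = π(6.7000e-04)² = 1.410e-06 m²; R₁ = ρL/(N·A_s) = (1.59×10^-8)(22.3)/(37×1.410e-06) = 0.006795 Ω
Section 2: A = π(d/2)² = π(5.4000e-04 m)² = 9.161e-07 m²
R₂ = (1.59×10^-8)(56.6)/(9.161e-07) = 0.9824 Ω
R = R₁ + R₂ = 0.9892 Ω
V = IR = 10.2 × 0.9892 = 10.1 V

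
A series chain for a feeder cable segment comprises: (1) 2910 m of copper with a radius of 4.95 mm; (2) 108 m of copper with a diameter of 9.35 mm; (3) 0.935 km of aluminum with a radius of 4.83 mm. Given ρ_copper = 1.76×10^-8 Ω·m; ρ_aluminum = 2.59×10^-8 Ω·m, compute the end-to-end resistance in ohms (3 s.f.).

1.02 Ω

Seg 1: A = πr² = π(4.9500e-03 m)² = 7.698e-05 m²
R_1 = (1.76×10^-8)(2910)/(7.698e-05) = 0.6653 Ω
Seg 2: A = π(d/2)² = π(4.6750e-03 m)² = 6.866e-05 m²
R_2 = (1.76×10^-8)(108)/(6.866e-05) = 0.02768 Ω
Seg 3: A = πr² = π(4.8300e-03 m)² = 7.329e-05 m²
R_3 = (2.59×10^-8)(935)/(7.329e-05) = 0.3304 Ω
R_total = R_1 + R_2 + R_3 = 1.02 Ω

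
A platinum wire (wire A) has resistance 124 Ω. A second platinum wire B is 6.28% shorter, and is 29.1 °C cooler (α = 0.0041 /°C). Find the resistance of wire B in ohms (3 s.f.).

102 Ω

R ∝ ρL/d² with ρ ∝ (1+αΔT), so R_B/R_A = (1 − 6.28/100) × (1 − 0.0041×29.1)
= 0.9372 × 0.8807 = 0.8254
R_B = 0.8254 × 124 = 102 Ω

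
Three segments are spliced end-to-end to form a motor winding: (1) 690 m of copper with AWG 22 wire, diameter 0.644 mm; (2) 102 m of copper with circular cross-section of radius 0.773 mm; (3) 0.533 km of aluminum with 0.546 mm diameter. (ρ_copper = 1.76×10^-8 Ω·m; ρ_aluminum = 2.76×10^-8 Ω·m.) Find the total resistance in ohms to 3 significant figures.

Seg 1: A = π(0.644/2 mm)² = π(3.2200e-04 m)² = 3.257e-07 m²
R_1 = (1.76×10^-8)(690)/(3.257e-07) = 37.28 Ω
Seg 2: A = πr² = π(7.7300e-04 m)² = 1.877e-06 m²
R_2 = (1.76×10^-8)(102)/(1.877e-06) = 0.9563 Ω
Seg 3: A = π(d/2)² = π(2.7300e-04 m)² = 2.341e-07 m²
R_3 = (2.76×10^-8)(533)/(2.341e-07) = 62.83 Ω
R_total = R_1 + R_2 + R_3 = 101 Ω

101 Ω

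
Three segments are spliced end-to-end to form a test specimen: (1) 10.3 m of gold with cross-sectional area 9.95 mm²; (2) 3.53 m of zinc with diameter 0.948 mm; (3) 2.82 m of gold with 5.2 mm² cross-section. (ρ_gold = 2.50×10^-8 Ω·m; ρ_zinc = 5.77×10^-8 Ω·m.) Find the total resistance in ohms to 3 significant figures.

Seg 1: A = 9.95 mm² = 9.950e-06 m²
R_1 = (2.50×10^-8)(10.3)/(9.950e-06) = 0.02588 Ω
Seg 2: A = π(d/2)² = π(4.7400e-04 m)² = 7.058e-07 m²
R_2 = (5.77×10^-8)(3.53)/(7.058e-07) = 0.2886 Ω
Seg 3: A = 5.2 mm² = 5.200e-06 m²
R_3 = (2.50×10^-8)(2.82)/(5.200e-06) = 0.01356 Ω
R_total = R_1 + R_2 + R_3 = 0.328 Ω

0.328 Ω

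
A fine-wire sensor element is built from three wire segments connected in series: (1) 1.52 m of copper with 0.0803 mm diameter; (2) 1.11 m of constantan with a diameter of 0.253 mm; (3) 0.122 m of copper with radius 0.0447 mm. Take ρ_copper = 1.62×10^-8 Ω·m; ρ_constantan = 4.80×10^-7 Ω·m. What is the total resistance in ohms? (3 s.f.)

15.8 Ω

Seg 1: A = π(d/2)² = π(4.0150e-05 m)² = 5.064e-09 m²
R_1 = (1.62×10^-8)(1.52)/(5.064e-09) = 4.862 Ω
Seg 2: A = π(d/2)² = π(1.2650e-04 m)² = 5.027e-08 m²
R_2 = (4.80×10^-7)(1.11)/(5.027e-08) = 10.6 Ω
Seg 3: A = πr² = π(4.4700e-05 m)² = 6.277e-09 m²
R_3 = (1.62×10^-8)(0.122)/(6.277e-09) = 0.3149 Ω
R_total = R_1 + R_2 + R_3 = 15.8 Ω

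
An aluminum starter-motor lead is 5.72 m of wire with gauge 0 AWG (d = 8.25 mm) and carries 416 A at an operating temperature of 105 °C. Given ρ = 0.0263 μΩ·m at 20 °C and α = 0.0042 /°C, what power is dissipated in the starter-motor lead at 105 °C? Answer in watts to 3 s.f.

661 W

ρ = 0.0263 μΩ·m = 2.63×10^-8 Ω·m
A = π(8.25/2 mm)² = π(4.1250e-03 m)² = 5.346e-05 m²
R₍20₎ = ρL/A = (2.63×10^-8)(5.72)/(5.346e-05) = 0.002814 Ω
R₍105₎ = R₍20₎(1 + αΔT) = 0.002814 × (1 + 0.0042×85) = 0.003819 Ω
P = I²R = (416)² × 0.003819 = 661 W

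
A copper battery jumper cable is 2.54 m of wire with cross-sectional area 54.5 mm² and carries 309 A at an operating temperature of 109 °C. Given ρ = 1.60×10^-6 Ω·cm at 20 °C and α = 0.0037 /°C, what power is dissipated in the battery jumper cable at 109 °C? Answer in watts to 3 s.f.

94.6 W

ρ = 1.60×10^-6 Ω·cm = 1.60×10^-8 Ω·m
A = 54.5 mm² = 5.450e-05 m²
R₍20₎ = ρL/A = (1.60×10^-8)(2.54)/(5.450e-05) = 7.457×10^-4 Ω
R₍109₎ = R₍20₎(1 + αΔT) = 7.457×10^-4 × (1 + 0.0037×89) = 9.912×10^-4 Ω
P = I²R = (309)² × 9.912×10^-4 = 94.6 W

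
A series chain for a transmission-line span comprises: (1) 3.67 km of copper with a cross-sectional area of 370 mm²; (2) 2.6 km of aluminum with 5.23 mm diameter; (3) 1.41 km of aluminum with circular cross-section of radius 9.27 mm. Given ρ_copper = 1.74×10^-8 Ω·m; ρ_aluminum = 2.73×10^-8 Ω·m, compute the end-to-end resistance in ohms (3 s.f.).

Seg 1: A = 370 mm² = 3.700e-04 m²
R_1 = (1.74×10^-8)(3670)/(3.700e-04) = 0.1726 Ω
Seg 2: A = π(d/2)² = π(2.6150e-03 m)² = 2.148e-05 m²
R_2 = (2.73×10^-8)(2600)/(2.148e-05) = 3.304 Ω
Seg 3: A = πr² = π(9.2700e-03 m)² = 2.700e-04 m²
R_3 = (2.73×10^-8)(1410)/(2.700e-04) = 0.1426 Ω
R_total = R_1 + R_2 + R_3 = 3.62 Ω

3.62 Ω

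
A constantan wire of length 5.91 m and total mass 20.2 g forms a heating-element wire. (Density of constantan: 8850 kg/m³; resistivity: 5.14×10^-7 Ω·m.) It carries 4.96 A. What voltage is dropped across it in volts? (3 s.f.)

A = m/(density·L) = 0.0202/(8850×5.91) = 3.8621e-07 m²
R = ρL/A = (5.14×10^-7)(5.91)/(3.8621e-07) = 7.866 Ω
V = IR = 4.96 × 7.866 = 39.0 V

39.0 V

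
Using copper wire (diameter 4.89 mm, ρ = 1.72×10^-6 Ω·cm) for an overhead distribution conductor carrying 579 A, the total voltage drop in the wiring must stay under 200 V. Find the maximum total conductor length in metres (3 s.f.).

ρ = 1.72×10^-6 Ω·cm = 1.72×10^-8 Ω·m
A = π(d/2)² = π(2.4450e-03 m)² = 1.878e-05 m²
L_max = V_max·A/(1·ρI) = (200)(1.878e-05)/(1.72×10^-8×579) = 377 m

377 m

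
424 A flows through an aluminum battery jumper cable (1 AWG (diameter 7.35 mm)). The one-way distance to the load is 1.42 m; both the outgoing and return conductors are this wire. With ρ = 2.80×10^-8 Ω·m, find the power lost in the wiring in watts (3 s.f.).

A = π(7.35/2 mm)² = π(3.6750e-03 m)² = 4.243e-05 m²
Total conductor length (both ways) L = 2 × 1.42 = 2.84 m
R = ρL/A = (2.80×10^-8)(2.84)/(4.243e-05) = 0.001874 Ω
P = I²R = (424)² × 0.001874 = 337 W

337 W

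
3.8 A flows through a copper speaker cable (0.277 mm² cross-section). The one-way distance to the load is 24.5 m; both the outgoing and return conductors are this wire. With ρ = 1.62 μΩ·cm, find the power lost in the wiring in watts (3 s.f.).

ρ = 1.62 μΩ·cm = 1.62×10^-8 Ω·m
A = 0.277 mm² = 2.770e-07 m²
Total conductor length (both ways) L = 2 × 24.5 = 49 m
R = ρL/A = (1.62×10^-8)(49)/(2.770e-07) = 2.866 Ω
P = I²R = (3.8)² × 2.866 = 41.4 W

41.4 W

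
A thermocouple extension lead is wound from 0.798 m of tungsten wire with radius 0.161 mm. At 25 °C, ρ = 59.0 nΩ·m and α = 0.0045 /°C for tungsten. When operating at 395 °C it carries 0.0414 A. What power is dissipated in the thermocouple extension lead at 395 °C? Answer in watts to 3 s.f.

ρ = 59.0 nΩ·m = 5.90×10^-8 Ω·m
A = πr² = π(1.6100e-04 m)² = 8.143e-08 m²
R₍25₎ = ρL/A = (5.90×10^-8)(0.798)/(8.143e-08) = 0.5782 Ω
R₍395₎ = R₍25₎(1 + αΔT) = 0.5782 × (1 + 0.0045×370) = 1.541 Ω
P = I²R = (0.0414)² × 1.541 = 0.00264 W

0.00264 W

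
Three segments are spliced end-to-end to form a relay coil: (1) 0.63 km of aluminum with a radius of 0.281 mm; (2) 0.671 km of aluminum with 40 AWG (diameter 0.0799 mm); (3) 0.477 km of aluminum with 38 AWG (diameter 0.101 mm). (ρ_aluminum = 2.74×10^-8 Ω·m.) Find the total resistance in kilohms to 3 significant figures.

5.37 kΩ

Seg 1: A = πr² = π(2.8100e-04 m)² = 2.481e-07 m²
R_1 = (2.74×10^-8)(630)/(2.481e-07) = 69.59 Ω
Seg 2: A = π(0.0799/2 mm)² = π(3.9950e-05 m)² = 5.014e-09 m²
R_2 = (2.74×10^-8)(671)/(5.014e-09) = 3667 Ω
Seg 3: A = π(0.101/2 mm)² = π(5.0500e-05 m)² = 8.012e-09 m²
R_3 = (2.74×10^-8)(477)/(8.012e-09) = 1631 Ω
R_total = R_1 + R_2 + R_3 = 5.37 kΩ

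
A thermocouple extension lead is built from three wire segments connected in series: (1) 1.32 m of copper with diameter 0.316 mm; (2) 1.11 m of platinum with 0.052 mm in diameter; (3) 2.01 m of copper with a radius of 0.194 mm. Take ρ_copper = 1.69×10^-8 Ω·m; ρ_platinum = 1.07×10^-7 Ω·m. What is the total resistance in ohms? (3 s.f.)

Seg 1: A = π(d/2)² = π(1.5800e-04 m)² = 7.843e-08 m²
R_1 = (1.69×10^-8)(1.32)/(7.843e-08) = 0.2844 Ω
Seg 2: A = π(d/2)² = π(2.6000e-05 m)² = 2.124e-09 m²
R_2 = (1.07×10^-7)(1.11)/(2.124e-09) = 55.93 Ω
Seg 3: A = πr² = π(1.9400e-04 m)² = 1.182e-07 m²
R_3 = (1.69×10^-8)(2.01)/(1.182e-07) = 0.2873 Ω
R_total = R_1 + R_2 + R_3 = 56.5 Ω

56.5 Ω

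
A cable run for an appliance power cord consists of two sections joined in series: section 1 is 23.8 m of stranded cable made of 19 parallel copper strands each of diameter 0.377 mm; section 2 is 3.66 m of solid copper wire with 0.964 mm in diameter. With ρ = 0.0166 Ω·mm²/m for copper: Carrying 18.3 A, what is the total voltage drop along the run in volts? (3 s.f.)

4.93 V

ρ = 0.0166 Ω·mm²/m = 1.66×10^-8 Ω·m
Section 1: A_strand = π(1.8850e-04)² = 1.116e-07 m²; R₁ = ρL/(N·A_s) = (1.66×10^-8)(23.8)/(19×1.116e-07) = 0.1863 Ω
Section 2: A = π(d/2)² = π(4.8200e-04 m)² = 7.299e-07 m²
R₂ = (1.66×10^-8)(3.66)/(7.299e-07) = 0.08324 Ω
R = R₁ + R₂ = 0.2695 Ω
V = IR = 18.3 × 0.2695 = 4.93 V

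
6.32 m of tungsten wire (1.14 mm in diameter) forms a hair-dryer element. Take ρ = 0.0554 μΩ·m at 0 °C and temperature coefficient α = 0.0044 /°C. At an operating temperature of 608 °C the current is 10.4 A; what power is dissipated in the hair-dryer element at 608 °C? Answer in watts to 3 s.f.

136 W

ρ = 0.0554 μΩ·m = 5.54×10^-8 Ω·m
A = π(d/2)² = π(5.7000e-04 m)² = 1.021e-06 m²
R₍0₎ = ρL/A = (5.54×10^-8)(6.32)/(1.021e-06) = 0.343 Ω
R₍608₎ = R₍0₎(1 + αΔT) = 0.343 × (1 + 0.0044×608) = 1.261 Ω
P = I²R = (10.4)² × 1.261 = 136 W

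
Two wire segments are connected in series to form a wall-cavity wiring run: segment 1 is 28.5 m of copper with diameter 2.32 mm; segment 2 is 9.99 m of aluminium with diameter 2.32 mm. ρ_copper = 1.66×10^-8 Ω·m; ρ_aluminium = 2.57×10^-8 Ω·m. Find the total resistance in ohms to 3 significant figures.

Segment 1: A = π(d/2)² = π(1.1600e-03 m)² = 4.227e-06 m²
R₁ = ρL/A = (1.66×10^-8)(28.5)/(4.227e-06) = 0.1119 Ω
R₂ = (2.57×10^-8)(9.99)/(4.227e-06) = 0.06073 Ω
R = R₁ + R₂ = 0.173 Ω

0.173 Ω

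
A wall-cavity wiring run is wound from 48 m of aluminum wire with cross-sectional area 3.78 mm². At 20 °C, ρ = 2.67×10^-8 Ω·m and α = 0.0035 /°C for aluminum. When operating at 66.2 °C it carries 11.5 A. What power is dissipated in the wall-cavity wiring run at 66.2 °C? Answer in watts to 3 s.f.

52.1 W

A = 3.78 mm² = 3.780e-06 m²
R₍20₎ = ρL/A = (2.67×10^-8)(48)/(3.780e-06) = 0.339 Ω
R₍66.2₎ = R₍20₎(1 + αΔT) = 0.339 × (1 + 0.0035×46.2) = 0.3939 Ω
P = I²R = (11.5)² × 0.3939 = 52.1 W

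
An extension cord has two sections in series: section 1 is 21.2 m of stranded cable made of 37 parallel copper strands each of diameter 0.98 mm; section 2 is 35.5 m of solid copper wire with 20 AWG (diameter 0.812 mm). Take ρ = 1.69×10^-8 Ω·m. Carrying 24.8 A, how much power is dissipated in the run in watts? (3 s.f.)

Section 1: A_strand = π(4.9000e-04)² = 7.543e-07 m²; R₁ = ρL/(N·A_s) = (1.69×10^-8)(21.2)/(37×7.543e-07) = 0.01284 Ω
Section 2: A = π(0.812/2 mm)² = π(4.0600e-04 m)² = 5.178e-07 m²
R₂ = (1.69×10^-8)(35.5)/(5.178e-07) = 1.159 Ω
R = R₁ + R₂ = 1.171 Ω
P = I²R = (24.8)² × 1.171 = 720 W

720 W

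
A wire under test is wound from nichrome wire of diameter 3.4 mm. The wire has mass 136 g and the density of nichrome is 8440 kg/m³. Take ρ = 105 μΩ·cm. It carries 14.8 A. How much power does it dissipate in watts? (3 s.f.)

ρ = 105 μΩ·cm = 1.05×10^-6 Ω·m
A = π(d/2)² = π(1.7000e-03 m)² = 9.0792e-06 m²
L = m/(density·A) = 0.136/(8440×9.0792e-06) = 1.775 m
R = ρL/A = (1.05×10^-6)(1.775)/(9.0792e-06) = 0.2053 Ω
P = I²R = (14.8)² × 0.2053 = 45.0 W

45.0 W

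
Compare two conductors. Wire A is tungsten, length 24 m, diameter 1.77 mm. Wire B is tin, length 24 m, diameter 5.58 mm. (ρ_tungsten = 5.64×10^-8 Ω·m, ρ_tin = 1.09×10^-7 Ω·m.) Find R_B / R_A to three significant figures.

R ∝ ρL/d², so R_B/R_A = (ρ_B/ρ_A) × (d_A/d_B)²
= (1.09×10^-7/5.64×10^-8) × (1.77/5.58)² = 0.194

0.194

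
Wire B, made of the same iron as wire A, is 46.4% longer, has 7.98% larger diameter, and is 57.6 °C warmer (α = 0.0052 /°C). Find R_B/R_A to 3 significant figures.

1.63

R ∝ ρL/d² with ρ ∝ (1+αΔT), so R_B/R_A = (1 + 46.4/100) × (1 + 7.98/100)⁻² × (1 + 0.0052×57.6)
= 1.464 × 0.8577 × 1.3 = 1.63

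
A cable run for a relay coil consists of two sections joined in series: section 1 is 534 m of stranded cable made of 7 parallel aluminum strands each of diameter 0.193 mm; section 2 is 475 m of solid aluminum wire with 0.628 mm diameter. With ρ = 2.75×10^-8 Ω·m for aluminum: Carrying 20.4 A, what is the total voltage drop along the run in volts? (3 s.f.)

Section 1: A_strand = π(9.6500e-05)² = 2.926e-08 m²; R₁ = ρL/(N·A_s) = (2.75×10^-8)(534)/(7×2.926e-08) = 71.71 Ω
Section 2: A = π(d/2)² = π(3.1400e-04 m)² = 3.097e-07 m²
R₂ = (2.75×10^-8)(475)/(3.097e-07) = 42.17 Ω
R = R₁ + R₂ = 113.9 Ω
V = IR = 20.4 × 113.9 = 2320 V

2320 V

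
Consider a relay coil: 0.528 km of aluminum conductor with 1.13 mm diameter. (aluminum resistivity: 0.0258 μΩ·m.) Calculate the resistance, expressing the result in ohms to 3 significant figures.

ρ = 0.0258 μΩ·m = 2.58×10^-8 Ω·m
A = π(d/2)² = π(5.6500e-04 m)² = 1.003e-06 m²
R = ρL/A = (2.58×10^-8)(528 m)/(1.003e-06 m²) = 13.6 Ω

13.6 Ω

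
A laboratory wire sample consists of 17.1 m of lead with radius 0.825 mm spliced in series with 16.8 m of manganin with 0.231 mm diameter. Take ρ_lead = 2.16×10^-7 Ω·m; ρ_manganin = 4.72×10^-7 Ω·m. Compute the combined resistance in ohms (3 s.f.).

191 Ω

Segment 1: A = πr² = π(8.2500e-04 m)² = 2.138e-06 m²
R₁ = ρL/A = (2.16×10^-7)(17.1)/(2.138e-06) = 1.727 Ω
Segment 2: A = π(d/2)² = π(1.1550e-04 m)² = 4.191e-08 m²
R₂ = (4.72×10^-7)(16.8)/(4.191e-08) = 189.2 Ω
R = R₁ + R₂ = 191 Ω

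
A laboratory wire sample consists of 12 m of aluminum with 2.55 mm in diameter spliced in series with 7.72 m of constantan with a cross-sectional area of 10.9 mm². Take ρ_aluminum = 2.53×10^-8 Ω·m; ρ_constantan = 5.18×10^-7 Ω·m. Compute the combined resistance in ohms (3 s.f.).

0.426 Ω

Segment 1: A = π(d/2)² = π(1.2750e-03 m)² = 5.107e-06 m²
R₁ = ρL/A = (2.53×10^-8)(12)/(5.107e-06) = 0.05945 Ω
Segment 2: A = 10.9 mm² = 1.090e-05 m²
R₂ = (5.18×10^-7)(7.72)/(1.090e-05) = 0.3669 Ω
R = R₁ + R₂ = 0.426 Ω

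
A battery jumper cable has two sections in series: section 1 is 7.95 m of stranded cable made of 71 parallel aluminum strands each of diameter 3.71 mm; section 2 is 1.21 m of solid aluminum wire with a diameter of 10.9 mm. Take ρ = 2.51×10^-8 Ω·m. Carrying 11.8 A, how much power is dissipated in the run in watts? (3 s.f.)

0.0815 W

Section 1: A_strand = π(1.8550e-03)² = 1.081e-05 m²; R₁ = ρL/(N·A_s) = (2.51×10^-8)(7.95)/(71×1.081e-05) = 2.600×10^-4 Ω
Section 2: A = π(d/2)² = π(5.4500e-03 m)² = 9.331e-05 m²
R₂ = (2.51×10^-8)(1.21)/(9.331e-05) = 3.255×10^-4 Ω
R = R₁ + R₂ = 5.855×10^-4 Ω
P = I²R = (11.8)² × 5.855×10^-4 = 0.0815 W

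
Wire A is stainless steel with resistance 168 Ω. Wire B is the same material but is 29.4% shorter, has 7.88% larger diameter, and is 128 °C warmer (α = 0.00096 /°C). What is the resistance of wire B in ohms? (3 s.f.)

114 Ω

R ∝ ρL/d² with ρ ∝ (1+αΔT), so R_B/R_A = (1 − 29.4/100) × (1 + 7.88/100)⁻² × (1 + 0.00096×128)
= 0.706 × 0.8592 × 1.123 = 0.6812
R_B = 0.6812 × 168 = 114 Ω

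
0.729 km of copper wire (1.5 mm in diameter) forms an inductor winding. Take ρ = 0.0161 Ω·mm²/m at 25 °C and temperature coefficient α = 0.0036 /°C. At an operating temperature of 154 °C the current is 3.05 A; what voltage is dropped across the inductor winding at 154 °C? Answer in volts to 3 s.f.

ρ = 0.0161 Ω·mm²/m = 1.61×10^-8 Ω·m
A = π(d/2)² = π(7.5000e-04 m)² = 1.767e-06 m²
R₍25₎ = ρL/A = (1.61×10^-8)(729)/(1.767e-06) = 6.642 Ω
R₍154₎ = R₍25₎(1 + αΔT) = 6.642 × (1 + 0.0036×129) = 9.726 Ω
V = IR = 3.05 × 9.726 = 29.7 V

29.7 V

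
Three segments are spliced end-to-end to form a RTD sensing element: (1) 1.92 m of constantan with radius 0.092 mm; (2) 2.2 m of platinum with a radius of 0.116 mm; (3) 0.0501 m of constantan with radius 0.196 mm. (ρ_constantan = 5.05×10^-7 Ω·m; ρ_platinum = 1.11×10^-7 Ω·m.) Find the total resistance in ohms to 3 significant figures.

42.5 Ω

Seg 1: A = πr² = π(9.2000e-05 m)² = 2.659e-08 m²
R_1 = (5.05×10^-7)(1.92)/(2.659e-08) = 36.46 Ω
Seg 2: A = πr² = π(1.1600e-04 m)² = 4.227e-08 m²
R_2 = (1.11×10^-7)(2.2)/(4.227e-08) = 5.777 Ω
Seg 3: A = πr² = π(1.9600e-04 m)² = 1.207e-07 m²
R_3 = (5.05×10^-7)(0.0501)/(1.207e-07) = 0.2096 Ω
R_total = R_1 + R_2 + R_3 = 42.5 Ω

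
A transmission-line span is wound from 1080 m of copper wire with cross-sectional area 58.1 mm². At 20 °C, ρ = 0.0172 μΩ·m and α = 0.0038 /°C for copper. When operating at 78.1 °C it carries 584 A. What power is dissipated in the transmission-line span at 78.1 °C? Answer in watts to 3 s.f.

ρ = 0.0172 μΩ·m = 1.72×10^-8 Ω·m
A = 58.1 mm² = 5.810e-05 m²
R₍20₎ = ρL/A = (1.72×10^-8)(1080)/(5.810e-05) = 0.3197 Ω
R₍78.1₎ = R₍20₎(1 + αΔT) = 0.3197 × (1 + 0.0038×58.1) = 0.3903 Ω
P = I²R = (584)² × 0.3903 = 1.33×10^5 W

1.33×10^5 W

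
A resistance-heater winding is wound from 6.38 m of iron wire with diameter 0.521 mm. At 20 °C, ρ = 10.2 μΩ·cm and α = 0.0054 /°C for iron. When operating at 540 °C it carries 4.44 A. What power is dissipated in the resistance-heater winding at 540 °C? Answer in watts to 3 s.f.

ρ = 10.2 μΩ·cm = 1.02×10^-7 Ω·m
A = π(d/2)² = π(2.6050e-04 m)² = 2.132e-07 m²
R₍20₎ = ρL/A = (1.02×10^-7)(6.38)/(2.132e-07) = 3.052 Ω
R₍540₎ = R₍20₎(1 + αΔT) = 3.052 × (1 + 0.0054×520) = 11.62 Ω
P = I²R = (4.44)² × 11.62 = 229 W

229 W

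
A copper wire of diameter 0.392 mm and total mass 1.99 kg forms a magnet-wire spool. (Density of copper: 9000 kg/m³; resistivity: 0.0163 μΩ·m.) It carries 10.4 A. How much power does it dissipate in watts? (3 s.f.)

ρ = 0.0163 μΩ·m = 1.63×10^-8 Ω·m
A = π(d/2)² = π(1.9600e-04 m)² = 1.2069e-07 m²
L = m/(density·A) = 1.99/(9000×1.2069e-07) = 1832 m
R = ρL/A = (1.63×10^-8)(1832)/(1.2069e-07) = 247.4 Ω
P = I²R = (10.4)² × 247.4 = 26800 W

26800 W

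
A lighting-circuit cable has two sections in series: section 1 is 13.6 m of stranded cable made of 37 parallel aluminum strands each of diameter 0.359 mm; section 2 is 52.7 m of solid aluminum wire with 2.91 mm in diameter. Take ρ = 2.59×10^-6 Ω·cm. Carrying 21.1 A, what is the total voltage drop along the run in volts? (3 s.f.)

ρ = 2.59×10^-6 Ω·cm = 2.59×10^-8 Ω·m
Section 1: A_strand = π(1.7950e-04)² = 1.012e-07 m²; R₁ = ρL/(N·A_s) = (2.59×10^-8)(13.6)/(37×1.012e-07) = 0.09405 Ω
Section 2: A = π(d/2)² = π(1.4550e-03 m)² = 6.651e-06 m²
R₂ = (2.59×10^-8)(52.7)/(6.651e-06) = 0.2052 Ω
R = R₁ + R₂ = 0.2993 Ω
V = IR = 21.1 × 0.2993 = 6.31 V

6.31 V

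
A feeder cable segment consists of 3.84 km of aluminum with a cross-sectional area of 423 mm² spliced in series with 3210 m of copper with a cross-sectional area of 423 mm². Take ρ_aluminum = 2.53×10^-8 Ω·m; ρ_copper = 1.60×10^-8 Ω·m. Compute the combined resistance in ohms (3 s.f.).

Segment 1: A = 423 mm² = 4.230e-04 m²
R₁ = ρL/A = (2.53×10^-8)(3840)/(4.230e-04) = 0.2297 Ω
R₂ = (1.60×10^-8)(3210)/(4.230e-04) = 0.1214 Ω
R = R₁ + R₂ = 0.351 Ω

0.351 Ω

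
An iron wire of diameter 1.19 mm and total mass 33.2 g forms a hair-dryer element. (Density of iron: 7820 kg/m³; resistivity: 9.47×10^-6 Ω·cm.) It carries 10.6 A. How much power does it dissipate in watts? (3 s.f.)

ρ = 9.47×10^-6 Ω·cm = 9.47×10^-8 Ω·m
A = π(d/2)² = π(5.9500e-04 m)² = 1.1122e-06 m²
L = m/(density·A) = 0.0332/(7820×1.1122e-06) = 3.817 m
R = ρL/A = (9.47×10^-8)(3.817)/(1.1122e-06) = 0.325 Ω
P = I²R = (10.6)² × 0.325 = 36.5 W

36.5 W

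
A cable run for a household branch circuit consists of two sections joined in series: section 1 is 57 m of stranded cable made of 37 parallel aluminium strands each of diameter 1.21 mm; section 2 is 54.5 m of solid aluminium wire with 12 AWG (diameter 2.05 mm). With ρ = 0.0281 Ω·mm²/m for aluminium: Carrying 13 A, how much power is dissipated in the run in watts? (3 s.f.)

84.8 W

ρ = 0.0281 Ω·mm²/m = 2.81×10^-8 Ω·m
Section 1: A_strand = π(6.0500e-04)² = 1.150e-06 m²; R₁ = ρL/(N·A_s) = (2.81×10^-8)(57)/(37×1.150e-06) = 0.03765 Ω
Section 2: A = π(2.05/2 mm)² = π(1.0250e-03 m)² = 3.301e-06 m²
R₂ = (2.81×10^-8)(54.5)/(3.301e-06) = 0.464 Ω
R = R₁ + R₂ = 0.5016 Ω
P = I²R = (13)² × 0.5016 = 84.8 W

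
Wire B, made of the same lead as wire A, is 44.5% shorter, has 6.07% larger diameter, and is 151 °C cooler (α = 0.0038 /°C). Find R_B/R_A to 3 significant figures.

R ∝ ρL/d² with ρ ∝ (1+αΔT), so R_B/R_A = (1 − 44.5/100) × (1 + 6.07/100)⁻² × (1 − 0.0038×151)
= 0.555 × 0.8888 × 0.4262 = 0.210

0.210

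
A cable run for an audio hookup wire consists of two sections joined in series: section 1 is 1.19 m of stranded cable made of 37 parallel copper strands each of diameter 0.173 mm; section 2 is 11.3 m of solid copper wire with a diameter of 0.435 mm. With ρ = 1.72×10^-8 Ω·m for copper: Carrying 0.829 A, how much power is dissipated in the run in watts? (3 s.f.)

0.915 W

Section 1: A_strand = π(8.6500e-05)² = 2.351e-08 m²; R₁ = ρL/(N·A_s) = (1.72×10^-8)(1.19)/(37×2.351e-08) = 0.02353 Ω
Section 2: A = π(d/2)² = π(2.1750e-04 m)² = 1.486e-07 m²
R₂ = (1.72×10^-8)(11.3)/(1.486e-07) = 1.308 Ω
R = R₁ + R₂ = 1.331 Ω
P = I²R = (0.829)² × 1.331 = 0.915 W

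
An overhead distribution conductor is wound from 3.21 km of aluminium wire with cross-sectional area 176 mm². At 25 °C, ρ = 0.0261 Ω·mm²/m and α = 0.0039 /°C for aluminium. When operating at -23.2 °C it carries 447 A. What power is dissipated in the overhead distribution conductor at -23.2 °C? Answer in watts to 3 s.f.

77200 W

ρ = 0.0261 Ω·mm²/m = 2.61×10^-8 Ω·m
A = 176 mm² = 1.760e-04 m²
R₍25₎ = ρL/A = (2.61×10^-8)(3210)/(1.760e-04) = 0.476 Ω
R₍-23.2₎ = R₍25₎(1 + αΔT) = 0.476 × (1 + 0.0039×-48.2) = 0.3865 Ω
P = I²R = (447)² × 0.3865 = 77200 W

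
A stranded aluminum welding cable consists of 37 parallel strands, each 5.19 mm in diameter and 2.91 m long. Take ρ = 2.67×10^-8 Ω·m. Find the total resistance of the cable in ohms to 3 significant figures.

9.93×10^-5 Ω

A_strand = π(2.5950e-03 m)² = 2.116e-05 m²
R_strand = ρL/A = (2.67×10^-8)(2.91)/(2.116e-05) = 0.003673 Ω
R_total = R_strand/N = 0.003673/37 = 9.93×10^-5 Ω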